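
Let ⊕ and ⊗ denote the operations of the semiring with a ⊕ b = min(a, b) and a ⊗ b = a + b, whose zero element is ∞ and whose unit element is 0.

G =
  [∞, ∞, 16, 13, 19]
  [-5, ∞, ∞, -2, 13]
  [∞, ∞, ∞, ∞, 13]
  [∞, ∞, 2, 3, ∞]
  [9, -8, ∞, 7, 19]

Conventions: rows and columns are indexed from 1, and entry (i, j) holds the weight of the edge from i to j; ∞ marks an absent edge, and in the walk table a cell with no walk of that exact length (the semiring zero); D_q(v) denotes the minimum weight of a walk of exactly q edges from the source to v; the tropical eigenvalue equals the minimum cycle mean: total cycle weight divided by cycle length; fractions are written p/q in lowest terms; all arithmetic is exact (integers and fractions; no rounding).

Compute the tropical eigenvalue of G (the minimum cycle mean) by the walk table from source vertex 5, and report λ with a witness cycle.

q=0: [∞, ∞, ∞, ∞, 0]
q=1: [9, -8, ∞, 7, 19]
q=2: [-13, 11, 9, -10, 5]
q=3: [6, -3, -8, -7, 6]
q=4: [-8, -2, -5, -5, 5]
q=5: [-7, -3, -3, -4, 8]
Optimal cycle mean attained by: cycle 2->4->3->5->2, total (-2) + 2 + 13 + (-8), length 4.
Answer: λ = 5/4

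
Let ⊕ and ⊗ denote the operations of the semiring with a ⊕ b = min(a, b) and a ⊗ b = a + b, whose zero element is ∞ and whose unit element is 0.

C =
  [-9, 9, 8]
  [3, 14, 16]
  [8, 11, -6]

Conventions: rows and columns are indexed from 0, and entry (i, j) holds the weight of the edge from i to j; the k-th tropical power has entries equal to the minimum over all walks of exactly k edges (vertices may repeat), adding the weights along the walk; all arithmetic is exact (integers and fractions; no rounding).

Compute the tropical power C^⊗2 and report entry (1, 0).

C^⊗2:
  [-18, 0, -1]
  [-6, 12, 10]
  [-1, 5, -12]
Key observation: the optimum is the walk 1->0->0, with weight 3 + (-9) = -6.
Optimal value attained by: walk 1->0->0.
Answer: (C^⊗2)[1][0] = -6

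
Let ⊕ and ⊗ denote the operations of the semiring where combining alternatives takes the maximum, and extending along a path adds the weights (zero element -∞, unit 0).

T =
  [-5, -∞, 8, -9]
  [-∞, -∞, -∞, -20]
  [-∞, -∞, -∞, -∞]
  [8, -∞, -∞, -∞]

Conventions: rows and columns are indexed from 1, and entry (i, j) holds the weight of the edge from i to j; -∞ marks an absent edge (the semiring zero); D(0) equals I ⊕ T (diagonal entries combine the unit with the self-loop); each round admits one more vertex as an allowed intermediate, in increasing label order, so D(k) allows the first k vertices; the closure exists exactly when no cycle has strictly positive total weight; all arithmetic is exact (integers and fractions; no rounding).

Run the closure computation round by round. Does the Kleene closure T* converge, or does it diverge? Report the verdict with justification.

D(0):
  [0, -∞, 8, -9]
  [-∞, 0, -∞, -20]
  [-∞, -∞, 0, -∞]
  [8, -∞, -∞, 0]
D(1):
  [0, -∞, 8, -9]
  [-∞, 0, -∞, -20]
  [-∞, -∞, 0, -∞]
  [8, -∞, 16, 0]
D(2):
  [0, -∞, 8, -9]
  [-∞, 0, -∞, -20]
  [-∞, -∞, 0, -∞]
  [8, -∞, 16, 0]
D(3):
  [0, -∞, 8, -9]
  [-∞, 0, -∞, -20]
  [-∞, -∞, 0, -∞]
  [8, -∞, 16, 0]
D(4):
  [0, -∞, 8, -9]
  [-12, 0, -4, -20]
  [-∞, -∞, 0, -∞]
  [8, -∞, 16, 0]
Key observation: every diagonal entry stays at the unit through all rounds, so no improving cycle exists.
Answer: CONVERGES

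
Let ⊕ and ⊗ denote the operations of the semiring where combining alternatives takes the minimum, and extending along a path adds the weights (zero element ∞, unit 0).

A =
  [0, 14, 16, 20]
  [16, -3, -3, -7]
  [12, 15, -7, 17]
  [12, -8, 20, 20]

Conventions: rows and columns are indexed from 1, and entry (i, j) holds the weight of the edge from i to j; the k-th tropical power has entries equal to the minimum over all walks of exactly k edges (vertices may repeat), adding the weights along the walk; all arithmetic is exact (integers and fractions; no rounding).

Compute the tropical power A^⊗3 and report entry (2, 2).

A^⊗2:
  [0, 11, 9, 7]
  [5, -15, -10, -10]
  [5, 8, -14, 8]
  [8, -11, -11, -15]
A^⊗3:
  [0, -1, 2, 4]
  [1, -18, -18, -22]
  [-2, 0, -21, 1]
  [-3, -23, -18, -18]
Key observation: the optimum is the walk 2->2->4->2, with weight (-3) + (-7) + (-8) = -18.
Optimal value attained by: walk 2->2->4->2.
Answer: (A^⊗3)[2][2] = -18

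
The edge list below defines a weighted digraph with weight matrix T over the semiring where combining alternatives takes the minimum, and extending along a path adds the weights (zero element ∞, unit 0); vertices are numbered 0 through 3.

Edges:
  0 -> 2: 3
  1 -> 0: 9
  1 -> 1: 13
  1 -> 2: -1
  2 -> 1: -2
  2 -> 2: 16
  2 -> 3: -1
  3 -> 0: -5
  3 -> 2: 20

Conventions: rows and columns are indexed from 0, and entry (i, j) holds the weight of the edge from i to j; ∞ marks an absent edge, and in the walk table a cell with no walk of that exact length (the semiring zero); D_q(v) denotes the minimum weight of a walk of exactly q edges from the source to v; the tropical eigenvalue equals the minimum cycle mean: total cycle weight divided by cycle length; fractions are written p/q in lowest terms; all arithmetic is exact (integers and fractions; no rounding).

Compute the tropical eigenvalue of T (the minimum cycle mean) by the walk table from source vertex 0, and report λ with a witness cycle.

q=0: [0, ∞, ∞, ∞]
q=1: [∞, ∞, 3, ∞]
q=2: [∞, 1, 19, 2]
q=3: [-3, 14, 0, 18]
q=4: [13, -2, 0, -1]
Optimal cycle mean attained by: cycle 1->2->1, total (-1) + (-2), length 2.
Answer: λ = -3/2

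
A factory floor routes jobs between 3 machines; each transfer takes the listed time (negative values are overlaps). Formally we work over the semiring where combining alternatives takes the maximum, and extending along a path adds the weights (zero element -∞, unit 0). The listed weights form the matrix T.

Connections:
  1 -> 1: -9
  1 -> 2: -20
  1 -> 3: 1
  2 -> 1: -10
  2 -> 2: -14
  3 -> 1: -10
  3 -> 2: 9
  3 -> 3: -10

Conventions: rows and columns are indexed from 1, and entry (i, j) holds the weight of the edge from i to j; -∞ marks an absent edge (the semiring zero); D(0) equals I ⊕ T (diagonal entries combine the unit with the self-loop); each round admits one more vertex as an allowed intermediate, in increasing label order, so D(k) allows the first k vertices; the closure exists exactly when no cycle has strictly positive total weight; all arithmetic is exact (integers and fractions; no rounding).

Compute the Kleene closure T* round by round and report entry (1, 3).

D(0):
  [0, -20, 1]
  [-10, 0, -∞]
  [-10, 9, 0]
D(1):
  [0, -20, 1]
  [-10, 0, -9]
  [-10, 9, 0]
D(2):
  [0, -20, 1]
  [-10, 0, -9]
  [-1, 9, 0]
D(3):
  [0, 10, 1]
  [-10, 0, -9]
  [-1, 9, 0]
Answer: T*[1][3] = 1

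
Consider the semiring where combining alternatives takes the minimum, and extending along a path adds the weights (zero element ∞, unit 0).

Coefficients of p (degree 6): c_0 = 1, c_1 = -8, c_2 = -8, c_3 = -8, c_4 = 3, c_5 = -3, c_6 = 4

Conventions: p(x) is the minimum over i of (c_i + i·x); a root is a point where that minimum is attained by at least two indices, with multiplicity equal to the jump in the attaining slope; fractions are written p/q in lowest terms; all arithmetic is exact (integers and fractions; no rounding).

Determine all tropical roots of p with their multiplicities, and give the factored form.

hull edge (i=0, c=1) to (i=1, c=-8): slope -9, span 1
hull edge (i=1, c=-8) to (i=3, c=-8): slope 0, span 2
hull edge (i=3, c=-8) to (i=5, c=-3): slope 5/2, span 2
hull edge (i=5, c=-3) to (i=6, c=4): slope 7, span 1
Factored form: p(x) = 4 ⊗ (x ⊕ (-7)) ⊗ (x ⊕ (-5/2)) ⊗ (x ⊕ (-5/2)) ⊗ (x ⊕ 0) ⊗ (x ⊕ 0) ⊗ (x ⊕ 9)
Answer: roots = -7 (mult 1), -5/2 (mult 2), 0 (mult 2), 9 (mult 1)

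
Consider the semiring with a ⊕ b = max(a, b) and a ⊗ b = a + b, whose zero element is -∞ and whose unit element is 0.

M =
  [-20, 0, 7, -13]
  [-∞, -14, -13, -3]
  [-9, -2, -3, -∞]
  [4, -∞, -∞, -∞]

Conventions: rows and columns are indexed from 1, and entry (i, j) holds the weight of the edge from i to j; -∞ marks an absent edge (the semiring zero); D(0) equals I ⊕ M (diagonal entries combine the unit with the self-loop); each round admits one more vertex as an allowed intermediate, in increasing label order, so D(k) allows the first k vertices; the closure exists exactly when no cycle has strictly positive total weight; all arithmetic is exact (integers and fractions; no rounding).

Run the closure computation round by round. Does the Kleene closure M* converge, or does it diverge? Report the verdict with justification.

D(0):
  [0, 0, 7, -13]
  [-∞, 0, -13, -3]
  [-9, -2, 0, -∞]
  [4, -∞, -∞, 0]
D(1):
  [0, 0, 7, -13]
  [-∞, 0, -13, -3]
  [-9, -2, 0, -22]
  [4, 4, 11, 0]
Detection: at round 2, diagonal entry (4, 4) turns strictly positive.
Key observation: the cycle 4->1->2->4 has total weight 4 + 0 + (-3), which is strictly positive.
Answer: DIVERGES — positive cycle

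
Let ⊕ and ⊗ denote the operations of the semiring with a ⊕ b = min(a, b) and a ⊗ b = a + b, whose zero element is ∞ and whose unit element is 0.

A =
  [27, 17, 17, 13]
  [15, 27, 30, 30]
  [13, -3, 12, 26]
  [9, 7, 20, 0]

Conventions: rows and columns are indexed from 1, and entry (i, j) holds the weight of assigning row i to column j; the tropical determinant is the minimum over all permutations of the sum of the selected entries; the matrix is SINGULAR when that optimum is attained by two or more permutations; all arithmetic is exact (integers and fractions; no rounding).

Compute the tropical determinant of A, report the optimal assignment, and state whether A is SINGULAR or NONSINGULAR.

σ = (1, 2, 3, 4): 27 + 27 + 12 + 0 = 66
σ = (1, 2, 4, 3): 27 + 27 + 26 + 20 = 100
σ = (1, 3, 2, 4): 27 + 30 + (-3) + 0 = 54
σ = (1, 3, 4, 2): 27 + 30 + 26 + 7 = 90
σ = (1, 4, 2, 3): 27 + 30 + (-3) + 20 = 74
σ = (1, 4, 3, 2): 27 + 30 + 12 + 7 = 76
σ = (2, 1, 3, 4): 17 + 15 + 12 + 0 = 44
σ = (2, 1, 4, 3): 17 + 15 + 26 + 20 = 78
σ = (2, 3, 1, 4): 17 + 30 + 13 + 0 = 60
σ = (2, 3, 4, 1): 17 + 30 + 26 + 9 = 82
σ = (2, 4, 1, 3): 17 + 30 + 13 + 20 = 80
σ = (2, 4, 3, 1): 17 + 30 + 12 + 9 = 68
σ = (3, 1, 2, 4): 17 + 15 + (-3) + 0 = 29
σ = (3, 1, 4, 2): 17 + 15 + 26 + 7 = 65
σ = (3, 2, 1, 4): 17 + 27 + 13 + 0 = 57
σ = (3, 2, 4, 1): 17 + 27 + 26 + 9 = 79
σ = (3, 4, 1, 2): 17 + 30 + 13 + 7 = 67
σ = (3, 4, 2, 1): 17 + 30 + (-3) + 9 = 53
σ = (4, 1, 2, 3): 13 + 15 + (-3) + 20 = 45
σ = (4, 1, 3, 2): 13 + 15 + 12 + 7 = 47
σ = (4, 2, 1, 3): 13 + 27 + 13 + 20 = 73
σ = (4, 2, 3, 1): 13 + 27 + 12 + 9 = 61
σ = (4, 3, 1, 2): 13 + 30 + 13 + 7 = 63
σ = (4, 3, 2, 1): 13 + 30 + (-3) + 9 = 49
Optimal value attained by: σ = (3, 1, 2, 4).
Answer: det⊕(A) = 29; verdict: NONSINGULAR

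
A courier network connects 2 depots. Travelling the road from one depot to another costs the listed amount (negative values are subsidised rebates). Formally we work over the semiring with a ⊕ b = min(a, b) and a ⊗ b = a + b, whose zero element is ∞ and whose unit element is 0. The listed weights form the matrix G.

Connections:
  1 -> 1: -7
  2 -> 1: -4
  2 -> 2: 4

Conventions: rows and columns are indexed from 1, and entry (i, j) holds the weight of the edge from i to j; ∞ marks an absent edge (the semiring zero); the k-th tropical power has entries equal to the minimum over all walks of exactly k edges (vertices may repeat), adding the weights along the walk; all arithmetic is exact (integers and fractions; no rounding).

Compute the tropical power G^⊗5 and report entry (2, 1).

G^⊗2:
  [-14, ∞]
  [-11, 8]
G^⊗3:
  [-21, ∞]
  [-18, 12]
G^⊗4:
  [-28, ∞]
  [-25, 16]
G^⊗5:
  [-35, ∞]
  [-32, 20]
Key observation: the optimum is the walk 2->1->1->1->1->1, with weight (-4) + (-7) + (-7) + (-7) + (-7) = -32.
Optimal value attained by: walk 2->1->1->1->1->1.
Answer: (G^⊗5)[2][1] = -32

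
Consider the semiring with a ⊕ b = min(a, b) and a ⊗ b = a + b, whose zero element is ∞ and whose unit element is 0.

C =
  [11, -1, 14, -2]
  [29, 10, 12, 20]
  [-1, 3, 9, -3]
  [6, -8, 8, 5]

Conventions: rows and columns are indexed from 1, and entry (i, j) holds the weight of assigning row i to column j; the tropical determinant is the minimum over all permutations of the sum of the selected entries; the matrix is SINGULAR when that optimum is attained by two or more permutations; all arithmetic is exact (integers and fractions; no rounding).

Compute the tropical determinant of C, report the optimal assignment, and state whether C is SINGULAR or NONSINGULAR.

σ = (1, 2, 3, 4): 11 + 10 + 9 + 5 = 35
σ = (1, 2, 4, 3): 11 + 10 + (-3) + 8 = 26
σ = (1, 3, 2, 4): 11 + 12 + 3 + 5 = 31
σ = (1, 3, 4, 2): 11 + 12 + (-3) + (-8) = 12
σ = (1, 4, 2, 3): 11 + 20 + 3 + 8 = 42
σ = (1, 4, 3, 2): 11 + 20 + 9 + (-8) = 32
σ = (2, 1, 3, 4): (-1) + 29 + 9 + 5 = 42
σ = (2, 1, 4, 3): (-1) + 29 + (-3) + 8 = 33
σ = (2, 3, 1, 4): (-1) + 12 + (-1) + 5 = 15
σ = (2, 3, 4, 1): (-1) + 12 + (-3) + 6 = 14
σ = (2, 4, 1, 3): (-1) + 20 + (-1) + 8 = 26
σ = (2, 4, 3, 1): (-1) + 20 + 9 + 6 = 34
σ = (3, 1, 2, 4): 14 + 29 + 3 + 5 = 51
σ = (3, 1, 4, 2): 14 + 29 + (-3) + (-8) = 32
σ = (3, 2, 1, 4): 14 + 10 + (-1) + 5 = 28
σ = (3, 2, 4, 1): 14 + 10 + (-3) + 6 = 27
σ = (3, 4, 1, 2): 14 + 20 + (-1) + (-8) = 25
σ = (3, 4, 2, 1): 14 + 20 + 3 + 6 = 43
σ = (4, 1, 2, 3): (-2) + 29 + 3 + 8 = 38
σ = (4, 1, 3, 2): (-2) + 29 + 9 + (-8) = 28
σ = (4, 2, 1, 3): (-2) + 10 + (-1) + 8 = 15
σ = (4, 2, 3, 1): (-2) + 10 + 9 + 6 = 23
σ = (4, 3, 1, 2): (-2) + 12 + (-1) + (-8) = 1
σ = (4, 3, 2, 1): (-2) + 12 + 3 + 6 = 19
Optimal value attained by: σ = (4, 3, 1, 2).
Answer: det⊕(C) = 1; verdict: NONSINGULAR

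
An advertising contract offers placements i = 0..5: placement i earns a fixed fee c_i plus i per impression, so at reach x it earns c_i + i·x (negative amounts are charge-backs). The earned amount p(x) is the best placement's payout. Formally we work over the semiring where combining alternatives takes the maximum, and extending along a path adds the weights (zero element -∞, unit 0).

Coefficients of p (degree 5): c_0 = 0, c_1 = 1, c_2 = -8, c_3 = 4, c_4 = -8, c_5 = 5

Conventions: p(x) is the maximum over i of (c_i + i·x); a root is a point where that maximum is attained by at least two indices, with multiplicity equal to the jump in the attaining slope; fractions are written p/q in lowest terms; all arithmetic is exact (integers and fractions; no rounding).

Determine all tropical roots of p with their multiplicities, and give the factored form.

hull edge (i=0, c=0) to (i=3, c=4): slope 4/3, span 3
hull edge (i=3, c=4) to (i=5, c=5): slope 1/2, span 2
Factored form: p(x) = 5 ⊗ (x ⊕ (-4/3)) ⊗ (x ⊕ (-4/3)) ⊗ (x ⊕ (-4/3)) ⊗ (x ⊕ (-1/2)) ⊗ (x ⊕ (-1/2))
Answer: roots = -4/3 (mult 3), -1/2 (mult 2)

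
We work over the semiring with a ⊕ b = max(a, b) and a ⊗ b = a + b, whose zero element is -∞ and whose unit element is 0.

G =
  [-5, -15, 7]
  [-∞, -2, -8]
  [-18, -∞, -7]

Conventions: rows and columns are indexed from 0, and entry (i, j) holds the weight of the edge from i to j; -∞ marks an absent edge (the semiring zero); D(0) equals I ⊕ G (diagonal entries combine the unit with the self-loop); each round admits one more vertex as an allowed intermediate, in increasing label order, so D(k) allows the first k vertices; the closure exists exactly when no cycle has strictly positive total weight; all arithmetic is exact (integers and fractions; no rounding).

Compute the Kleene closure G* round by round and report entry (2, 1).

D(0):
  [0, -15, 7]
  [-∞, 0, -8]
  [-18, -∞, 0]
D(1):
  [0, -15, 7]
  [-∞, 0, -8]
  [-18, -33, 0]
D(2):
  [0, -15, 7]
  [-∞, 0, -8]
  [-18, -33, 0]
D(3):
  [0, -15, 7]
  [-26, 0, -8]
  [-18, -33, 0]
Answer: G*[2][1] = -33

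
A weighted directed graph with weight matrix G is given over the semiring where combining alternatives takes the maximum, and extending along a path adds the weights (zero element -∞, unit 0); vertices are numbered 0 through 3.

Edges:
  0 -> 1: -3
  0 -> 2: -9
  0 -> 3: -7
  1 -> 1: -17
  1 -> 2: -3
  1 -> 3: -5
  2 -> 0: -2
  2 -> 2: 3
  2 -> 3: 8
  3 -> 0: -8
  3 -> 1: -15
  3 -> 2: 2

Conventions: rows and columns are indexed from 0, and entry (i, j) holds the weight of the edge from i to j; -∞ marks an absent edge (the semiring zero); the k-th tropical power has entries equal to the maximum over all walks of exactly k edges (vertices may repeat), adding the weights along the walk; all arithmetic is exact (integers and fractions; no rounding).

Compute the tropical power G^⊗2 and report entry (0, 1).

G^⊗2:
  [-11, -20, -5, -1]
  [-5, -20, 0, 5]
  [1, -5, 10, 11]
  [0, -11, 5, 10]
Key observation: the optimum is the walk 0->1->1, with weight (-3) + (-17) = -20.
Optimal value attained by: walk 0->1->1.
Answer: (G^⊗2)[0][1] = -20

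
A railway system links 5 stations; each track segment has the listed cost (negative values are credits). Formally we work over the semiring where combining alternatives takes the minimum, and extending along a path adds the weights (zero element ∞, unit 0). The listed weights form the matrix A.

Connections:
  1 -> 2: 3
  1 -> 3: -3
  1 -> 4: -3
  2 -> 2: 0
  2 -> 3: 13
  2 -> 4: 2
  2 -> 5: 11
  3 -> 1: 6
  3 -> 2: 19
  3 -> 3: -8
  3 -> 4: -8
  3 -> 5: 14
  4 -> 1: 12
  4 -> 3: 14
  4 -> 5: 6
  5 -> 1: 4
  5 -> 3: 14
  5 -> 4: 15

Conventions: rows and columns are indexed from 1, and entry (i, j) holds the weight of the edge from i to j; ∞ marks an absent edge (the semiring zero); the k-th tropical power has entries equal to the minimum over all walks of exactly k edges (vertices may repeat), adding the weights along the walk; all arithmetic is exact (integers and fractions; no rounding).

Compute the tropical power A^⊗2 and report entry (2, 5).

A^⊗2:
  [3, 3, -11, -11, 3]
  [14, 0, 5, 2, 8]
  [-2, 9, -16, -16, -2]
  [10, 15, 6, 6, 28]
  [20, 7, 1, 1, 21]
Key observation: the optimum is the walk 2->4->5, with weight 2 + 6 = 8.
Optimal value attained by: walk 2->4->5.
Answer: (A^⊗2)[2][5] = 8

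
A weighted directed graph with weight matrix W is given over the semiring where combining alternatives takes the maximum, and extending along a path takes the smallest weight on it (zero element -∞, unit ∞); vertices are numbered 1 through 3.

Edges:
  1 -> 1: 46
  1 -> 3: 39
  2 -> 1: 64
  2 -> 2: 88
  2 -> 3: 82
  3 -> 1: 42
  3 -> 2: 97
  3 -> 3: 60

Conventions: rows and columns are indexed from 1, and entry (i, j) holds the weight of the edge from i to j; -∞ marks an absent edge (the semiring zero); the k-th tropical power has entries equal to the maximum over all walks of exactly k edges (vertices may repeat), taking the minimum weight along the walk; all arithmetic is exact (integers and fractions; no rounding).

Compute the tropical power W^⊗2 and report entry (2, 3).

W^⊗2:
  [46, 39, 39]
  [64, 88, 82]
  [64, 88, 82]
Key observation: the optimum is the walk 2->2->3, with weight 88 min 82 = 82.
Optimal value attained by: walk 2->2->3.
Answer: (W^⊗2)[2][3] = 82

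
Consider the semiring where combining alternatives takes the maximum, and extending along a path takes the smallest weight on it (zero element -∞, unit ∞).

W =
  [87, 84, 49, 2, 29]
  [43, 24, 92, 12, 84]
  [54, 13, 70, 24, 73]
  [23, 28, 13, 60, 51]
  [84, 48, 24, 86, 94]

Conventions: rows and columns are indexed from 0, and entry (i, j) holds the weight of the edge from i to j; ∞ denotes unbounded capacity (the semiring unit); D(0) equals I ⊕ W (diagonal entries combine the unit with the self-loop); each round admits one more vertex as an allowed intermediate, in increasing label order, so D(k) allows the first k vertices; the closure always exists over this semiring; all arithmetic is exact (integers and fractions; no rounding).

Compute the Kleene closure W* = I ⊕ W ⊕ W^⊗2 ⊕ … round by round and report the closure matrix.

D(0):
  [∞, 84, 49, 2, 29]
  [43, ∞, 92, 12, 84]
  [54, 13, ∞, 24, 73]
  [23, 28, 13, ∞, 51]
  [84, 48, 24, 86, ∞]
D(1):
  [∞, 84, 49, 2, 29]
  [43, ∞, 92, 12, 84]
  [54, 54, ∞, 24, 73]
  [23, 28, 23, ∞, 51]
  [84, 84, 49, 86, ∞]
D(2):
  [∞, 84, 84, 12, 84]
  [43, ∞, 92, 12, 84]
  [54, 54, ∞, 24, 73]
  [28, 28, 28, ∞, 51]
  [84, 84, 84, 86, ∞]
D(3):
  [∞, 84, 84, 24, 84]
  [54, ∞, 92, 24, 84]
  [54, 54, ∞, 24, 73]
  [28, 28, 28, ∞, 51]
  [84, 84, 84, 86, ∞]
D(4):
  [∞, 84, 84, 24, 84]
  [54, ∞, 92, 24, 84]
  [54, 54, ∞, 24, 73]
  [28, 28, 28, ∞, 51]
  [84, 84, 84, 86, ∞]
D(5):
  [∞, 84, 84, 84, 84]
  [84, ∞, 92, 84, 84]
  [73, 73, ∞, 73, 73]
  [51, 51, 51, ∞, 51]
  [84, 84, 84, 86, ∞]
Answer: W* = [[∞, 84, 84, 84, 84], [84, ∞, 92, 84, 84], [73, 73, ∞, 73, 73], [51, 51, 51, ∞, 51], [84, 84, 84, 86, ∞]]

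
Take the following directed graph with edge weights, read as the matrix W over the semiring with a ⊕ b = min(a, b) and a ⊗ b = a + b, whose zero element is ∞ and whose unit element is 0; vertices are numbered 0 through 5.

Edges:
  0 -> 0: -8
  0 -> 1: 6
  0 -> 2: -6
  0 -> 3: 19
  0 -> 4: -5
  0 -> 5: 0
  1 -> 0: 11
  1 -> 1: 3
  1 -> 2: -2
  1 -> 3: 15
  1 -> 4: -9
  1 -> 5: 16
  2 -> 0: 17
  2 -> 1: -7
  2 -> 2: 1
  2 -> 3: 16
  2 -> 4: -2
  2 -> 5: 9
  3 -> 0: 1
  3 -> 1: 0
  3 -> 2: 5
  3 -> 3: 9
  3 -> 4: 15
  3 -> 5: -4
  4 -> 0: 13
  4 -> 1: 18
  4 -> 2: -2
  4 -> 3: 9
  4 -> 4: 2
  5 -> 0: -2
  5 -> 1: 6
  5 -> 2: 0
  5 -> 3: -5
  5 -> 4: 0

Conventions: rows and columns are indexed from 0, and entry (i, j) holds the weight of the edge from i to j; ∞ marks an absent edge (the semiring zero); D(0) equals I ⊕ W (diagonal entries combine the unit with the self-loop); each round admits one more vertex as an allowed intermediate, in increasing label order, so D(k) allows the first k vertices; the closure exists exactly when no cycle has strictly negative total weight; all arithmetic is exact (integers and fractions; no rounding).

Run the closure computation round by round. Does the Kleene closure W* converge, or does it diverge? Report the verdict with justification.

Detection: at round 0, diagonal entry (0, 0) turns strictly negative.
Key observation: the cycle 0->0 has total weight (-8), which is strictly negative.
Answer: DIVERGES — negative cycle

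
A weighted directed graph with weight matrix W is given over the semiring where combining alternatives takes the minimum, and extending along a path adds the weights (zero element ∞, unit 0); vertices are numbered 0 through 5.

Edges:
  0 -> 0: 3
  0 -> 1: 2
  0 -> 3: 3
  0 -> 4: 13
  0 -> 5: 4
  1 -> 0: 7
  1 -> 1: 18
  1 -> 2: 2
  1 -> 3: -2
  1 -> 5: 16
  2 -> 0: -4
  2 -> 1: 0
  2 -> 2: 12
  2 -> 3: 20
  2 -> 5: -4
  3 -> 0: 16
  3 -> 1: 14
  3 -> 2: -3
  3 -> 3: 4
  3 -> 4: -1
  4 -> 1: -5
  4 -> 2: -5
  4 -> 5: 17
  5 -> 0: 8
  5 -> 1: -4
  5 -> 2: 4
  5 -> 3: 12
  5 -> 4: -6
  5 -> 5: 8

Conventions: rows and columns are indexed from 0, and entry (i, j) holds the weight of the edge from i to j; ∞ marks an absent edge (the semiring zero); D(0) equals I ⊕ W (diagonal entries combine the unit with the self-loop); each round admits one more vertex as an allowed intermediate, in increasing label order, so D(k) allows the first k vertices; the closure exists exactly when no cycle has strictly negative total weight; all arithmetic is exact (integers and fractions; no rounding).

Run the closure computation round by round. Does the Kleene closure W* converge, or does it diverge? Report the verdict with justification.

D(0):
  [0, 2, ∞, 3, 13, 4]
  [7, 0, 2, -2, ∞, 16]
  [-4, 0, 0, 20, ∞, -4]
  [16, 14, -3, 0, -1, ∞]
  [∞, -5, -5, ∞, 0, 17]
  [8, -4, 4, 12, -6, 0]
D(1):
  [0, 2, ∞, 3, 13, 4]
  [7, 0, 2, -2, 20, 11]
  [-4, -2, 0, -1, 9, -4]
  [16, 14, -3, 0, -1, 20]
  [∞, -5, -5, ∞, 0, 17]
  [8, -4, 4, 11, -6, 0]
D(2):
  [0, 2, 4, 0, 13, 4]
  [7, 0, 2, -2, 20, 11]
  [-4, -2, 0, -4, 9, -4]
  [16, 14, -3, 0, -1, 20]
  [2, -5, -5, -7, 0, 6]
  [3, -4, -2, -6, -6, 0]
Detection: at round 3, diagonal entry (3, 3) turns strictly negative.
Key observation: the cycle 3->2->0->1->3 has total weight (-3) + (-4) + 2 + (-2), which is strictly negative.
Answer: DIVERGES — negative cycle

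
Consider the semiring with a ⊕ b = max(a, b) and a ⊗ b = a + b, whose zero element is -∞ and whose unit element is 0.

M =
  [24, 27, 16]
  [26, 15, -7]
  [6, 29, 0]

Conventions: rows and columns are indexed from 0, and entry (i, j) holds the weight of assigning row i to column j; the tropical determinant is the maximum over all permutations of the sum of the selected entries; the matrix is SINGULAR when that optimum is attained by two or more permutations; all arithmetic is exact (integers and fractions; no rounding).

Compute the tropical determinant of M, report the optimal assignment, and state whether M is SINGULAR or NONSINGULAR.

σ = (0, 1, 2): 24 + 15 + 0 = 39
σ = (0, 2, 1): 24 + (-7) + 29 = 46
σ = (1, 0, 2): 27 + 26 + 0 = 53
σ = (1, 2, 0): 27 + (-7) + 6 = 26
σ = (2, 0, 1): 16 + 26 + 29 = 71
σ = (2, 1, 0): 16 + 15 + 6 = 37
Optimal value attained by: σ = (2, 0, 1).
Answer: det⊕(M) = 71; verdict: NONSINGULAR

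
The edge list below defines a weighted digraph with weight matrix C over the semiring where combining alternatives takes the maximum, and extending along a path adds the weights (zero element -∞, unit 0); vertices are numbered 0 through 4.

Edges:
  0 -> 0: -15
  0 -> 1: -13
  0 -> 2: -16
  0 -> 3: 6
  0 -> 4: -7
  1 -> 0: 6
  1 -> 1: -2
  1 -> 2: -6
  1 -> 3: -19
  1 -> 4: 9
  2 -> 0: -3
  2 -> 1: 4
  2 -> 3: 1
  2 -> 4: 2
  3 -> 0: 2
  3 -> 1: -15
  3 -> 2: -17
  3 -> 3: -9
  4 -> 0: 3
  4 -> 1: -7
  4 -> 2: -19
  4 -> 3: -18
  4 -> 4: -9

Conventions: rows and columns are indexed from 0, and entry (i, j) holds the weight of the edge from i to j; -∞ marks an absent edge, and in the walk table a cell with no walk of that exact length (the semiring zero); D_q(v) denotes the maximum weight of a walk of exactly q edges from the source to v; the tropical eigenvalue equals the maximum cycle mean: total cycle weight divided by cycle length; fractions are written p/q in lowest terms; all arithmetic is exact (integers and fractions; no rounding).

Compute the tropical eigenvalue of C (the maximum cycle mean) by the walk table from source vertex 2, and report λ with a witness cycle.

q=0: [-∞, -∞, 0, -∞, -∞]
q=1: [-3, 4, -∞, 1, 2]
q=2: [10, 2, -2, 3, 13]
q=3: [16, 6, -4, 16, 11]
q=4: [18, 4, 0, 22, 15]
q=5: [24, 8, 5, 24, 13]
Optimal cycle mean attained by: cycle 0->3->0, total 6 + 2, length 2.
Answer: λ = 4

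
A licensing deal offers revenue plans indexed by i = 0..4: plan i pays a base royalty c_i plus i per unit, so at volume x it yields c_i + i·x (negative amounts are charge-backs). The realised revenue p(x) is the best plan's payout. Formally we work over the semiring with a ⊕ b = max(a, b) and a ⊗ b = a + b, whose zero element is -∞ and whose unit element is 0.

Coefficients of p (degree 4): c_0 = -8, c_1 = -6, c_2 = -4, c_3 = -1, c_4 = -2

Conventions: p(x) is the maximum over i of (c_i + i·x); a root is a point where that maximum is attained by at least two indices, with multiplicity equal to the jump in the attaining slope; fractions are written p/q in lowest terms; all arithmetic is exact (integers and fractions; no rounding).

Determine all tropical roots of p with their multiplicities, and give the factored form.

hull edge (i=0, c=-8) to (i=3, c=-1): slope 7/3, span 3
hull edge (i=3, c=-1) to (i=4, c=-2): slope -1, span 1
Factored form: p(x) = -2 ⊗ (x ⊕ (-7/3)) ⊗ (x ⊕ (-7/3)) ⊗ (x ⊕ (-7/3)) ⊗ (x ⊕ 1)
Answer: roots = -7/3 (mult 3), 1 (mult 1)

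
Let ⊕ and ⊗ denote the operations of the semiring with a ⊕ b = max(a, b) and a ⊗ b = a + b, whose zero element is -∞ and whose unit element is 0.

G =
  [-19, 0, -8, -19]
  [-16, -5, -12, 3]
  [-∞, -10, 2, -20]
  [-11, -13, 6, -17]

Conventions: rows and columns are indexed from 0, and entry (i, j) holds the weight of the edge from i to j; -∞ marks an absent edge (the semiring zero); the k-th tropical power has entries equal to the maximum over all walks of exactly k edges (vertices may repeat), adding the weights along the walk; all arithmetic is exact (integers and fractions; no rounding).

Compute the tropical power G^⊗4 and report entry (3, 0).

G^⊗2:
  [-16, -5, -6, 3]
  [-8, -10, 9, -2]
  [-26, -8, 4, -7]
  [-28, -4, 8, -10]
G^⊗3:
  [-8, -10, 9, -2]
  [-13, -1, 11, -7]
  [-18, -6, 6, -5]
  [-20, -2, 10, -1]
G^⊗4:
  [-13, -1, 11, -7]
  [-17, 1, 13, 2]
  [-16, -4, 8, -3]
  [-12, 0, 12, 1]
Key observation: the optimum is the walk 3->2->1->3->0, with weight 6 + (-10) + 3 + (-11) = -12.
Optimal value attained by: walk 3->2->1->3->0.
Answer: (G^⊗4)[3][0] = -12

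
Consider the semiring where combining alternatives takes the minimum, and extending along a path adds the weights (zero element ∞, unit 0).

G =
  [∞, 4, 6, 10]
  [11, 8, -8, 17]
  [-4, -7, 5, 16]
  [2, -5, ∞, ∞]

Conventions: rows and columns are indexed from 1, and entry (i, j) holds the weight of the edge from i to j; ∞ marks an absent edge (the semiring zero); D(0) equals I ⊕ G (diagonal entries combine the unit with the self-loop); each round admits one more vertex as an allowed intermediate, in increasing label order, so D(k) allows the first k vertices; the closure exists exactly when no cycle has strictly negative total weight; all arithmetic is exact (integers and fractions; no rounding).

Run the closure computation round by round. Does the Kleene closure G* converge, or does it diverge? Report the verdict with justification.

D(0):
  [0, 4, 6, 10]
  [11, 0, -8, 17]
  [-4, -7, 0, 16]
  [2, -5, ∞, 0]
D(1):
  [0, 4, 6, 10]
  [11, 0, -8, 17]
  [-4, -7, 0, 6]
  [2, -5, 8, 0]
Detection: at round 2, diagonal entry (3, 3) turns strictly negative.
Key observation: the cycle 3->1->2->3 has total weight (-4) + 4 + (-8), which is strictly negative.
Answer: DIVERGES — negative cycle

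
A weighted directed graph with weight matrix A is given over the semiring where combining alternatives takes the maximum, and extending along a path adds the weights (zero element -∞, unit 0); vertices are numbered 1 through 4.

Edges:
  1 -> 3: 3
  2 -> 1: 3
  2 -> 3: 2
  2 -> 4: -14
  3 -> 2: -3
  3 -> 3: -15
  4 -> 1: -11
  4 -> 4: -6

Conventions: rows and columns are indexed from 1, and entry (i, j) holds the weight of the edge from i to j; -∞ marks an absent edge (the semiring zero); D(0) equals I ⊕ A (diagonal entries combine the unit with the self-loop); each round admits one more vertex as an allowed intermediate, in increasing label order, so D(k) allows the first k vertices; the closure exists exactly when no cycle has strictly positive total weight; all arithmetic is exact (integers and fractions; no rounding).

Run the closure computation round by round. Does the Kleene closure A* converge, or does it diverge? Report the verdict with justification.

D(0):
  [0, -∞, 3, -∞]
  [3, 0, 2, -14]
  [-∞, -3, 0, -∞]
  [-11, -∞, -∞, 0]
D(1):
  [0, -∞, 3, -∞]
  [3, 0, 6, -14]
  [-∞, -3, 0, -∞]
  [-11, -∞, -8, 0]
Detection: at round 2, diagonal entry (3, 3) turns strictly positive.
Key observation: the cycle 3->2->1->3 has total weight (-3) + 3 + 3, which is strictly positive.
Answer: DIVERGES — positive cycle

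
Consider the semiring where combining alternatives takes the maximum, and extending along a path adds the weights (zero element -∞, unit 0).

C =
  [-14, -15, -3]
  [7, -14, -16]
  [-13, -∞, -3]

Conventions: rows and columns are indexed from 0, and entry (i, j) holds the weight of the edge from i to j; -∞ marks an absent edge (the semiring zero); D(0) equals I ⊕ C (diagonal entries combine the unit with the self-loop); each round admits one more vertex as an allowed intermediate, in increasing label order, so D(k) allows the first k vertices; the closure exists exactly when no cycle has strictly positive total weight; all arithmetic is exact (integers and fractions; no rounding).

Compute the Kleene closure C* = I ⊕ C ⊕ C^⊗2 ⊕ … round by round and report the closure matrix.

D(0):
  [0, -15, -3]
  [7, 0, -16]
  [-13, -∞, 0]
D(1):
  [0, -15, -3]
  [7, 0, 4]
  [-13, -28, 0]
D(2):
  [0, -15, -3]
  [7, 0, 4]
  [-13, -28, 0]
D(3):
  [0, -15, -3]
  [7, 0, 4]
  [-13, -28, 0]
Answer: C* = [[0, -15, -3], [7, 0, 4], [-13, -28, 0]]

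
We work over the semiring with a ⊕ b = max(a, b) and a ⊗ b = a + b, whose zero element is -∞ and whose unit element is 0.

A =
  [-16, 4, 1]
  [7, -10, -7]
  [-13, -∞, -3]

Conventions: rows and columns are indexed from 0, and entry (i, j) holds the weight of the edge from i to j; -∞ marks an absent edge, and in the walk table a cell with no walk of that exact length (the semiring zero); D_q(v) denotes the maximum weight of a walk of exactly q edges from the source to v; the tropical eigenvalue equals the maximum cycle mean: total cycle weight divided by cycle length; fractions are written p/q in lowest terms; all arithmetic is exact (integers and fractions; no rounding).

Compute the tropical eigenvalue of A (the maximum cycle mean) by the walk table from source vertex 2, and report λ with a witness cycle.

q=0: [-∞, -∞, 0]
q=1: [-13, -∞, -3]
q=2: [-16, -9, -6]
q=3: [-2, -12, -9]
Optimal cycle mean attained by: cycle 0->1->0, total 4 + 7, length 2.
Answer: λ = 11/2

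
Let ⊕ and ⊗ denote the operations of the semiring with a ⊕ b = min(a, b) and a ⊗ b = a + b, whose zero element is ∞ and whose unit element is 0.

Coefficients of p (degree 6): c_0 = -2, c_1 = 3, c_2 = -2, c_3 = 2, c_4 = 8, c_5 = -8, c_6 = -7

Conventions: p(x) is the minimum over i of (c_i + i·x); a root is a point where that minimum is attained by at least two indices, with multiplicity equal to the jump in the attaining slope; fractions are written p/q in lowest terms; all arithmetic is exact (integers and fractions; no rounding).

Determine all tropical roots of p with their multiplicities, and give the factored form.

hull edge (i=0, c=-2) to (i=5, c=-8): slope -6/5, span 5
hull edge (i=5, c=-8) to (i=6, c=-7): slope 1, span 1
Factored form: p(x) = -7 ⊗ (x ⊕ (-1)) ⊗ (x ⊕ 6/5) ⊗ (x ⊕ 6/5) ⊗ (x ⊕ 6/5) ⊗ (x ⊕ 6/5) ⊗ (x ⊕ 6/5)
Answer: roots = -1 (mult 1), 6/5 (mult 5)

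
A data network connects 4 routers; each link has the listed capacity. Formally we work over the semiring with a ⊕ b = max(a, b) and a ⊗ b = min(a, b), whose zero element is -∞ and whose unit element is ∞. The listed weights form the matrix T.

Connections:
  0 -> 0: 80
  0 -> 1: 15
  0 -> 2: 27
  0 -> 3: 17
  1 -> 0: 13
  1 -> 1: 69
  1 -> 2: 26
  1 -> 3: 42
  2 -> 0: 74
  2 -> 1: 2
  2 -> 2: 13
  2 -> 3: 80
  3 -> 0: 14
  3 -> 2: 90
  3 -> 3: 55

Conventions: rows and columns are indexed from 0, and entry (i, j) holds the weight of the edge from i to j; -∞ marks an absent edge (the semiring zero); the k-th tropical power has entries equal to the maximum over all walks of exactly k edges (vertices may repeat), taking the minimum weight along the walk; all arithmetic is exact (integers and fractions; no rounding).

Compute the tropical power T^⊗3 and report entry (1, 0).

T^⊗2:
  [80, 15, 27, 27]
  [26, 69, 42, 42]
  [74, 15, 80, 55]
  [74, 14, 55, 80]
T^⊗3:
  [80, 15, 27, 27]
  [42, 69, 42, 42]
  [74, 15, 55, 80]
  [74, 15, 80, 55]
Key observation: the optimum is the walk 1->3->2->0, with weight 42 min 90 min 74 = 42.
Optimal value attained by: walk 1->3->2->0.
Answer: (T^⊗3)[1][0] = 42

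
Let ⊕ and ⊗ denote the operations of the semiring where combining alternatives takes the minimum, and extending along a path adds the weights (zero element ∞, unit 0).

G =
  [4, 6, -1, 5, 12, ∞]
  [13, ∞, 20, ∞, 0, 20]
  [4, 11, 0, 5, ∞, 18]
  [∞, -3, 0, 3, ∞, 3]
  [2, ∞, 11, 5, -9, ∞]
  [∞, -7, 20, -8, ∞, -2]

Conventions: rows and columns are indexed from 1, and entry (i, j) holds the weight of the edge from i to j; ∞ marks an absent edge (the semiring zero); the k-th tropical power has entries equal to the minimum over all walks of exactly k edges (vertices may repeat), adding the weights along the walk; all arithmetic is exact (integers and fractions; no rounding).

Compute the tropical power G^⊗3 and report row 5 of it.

G^⊗2:
  [3, 2, -1, 4, 3, 8]
  [2, 13, 11, 5, -9, 18]
  [4, 2, 0, 5, 11, 8]
  [4, -4, 0, -5, -3, 1]
  [-7, 2, 1, -4, -18, 8]
  [6, -11, -8, -10, -7, -5]
G^⊗3:
  [3, 1, -1, 0, -6, 6]
  [-7, 2, 1, -4, -18, 8]
  [4, 1, 0, 0, 2, 6]
  [-1, -8, -5, -7, -12, -2]
  [-16, -7, -8, -13, -27, -1]
  [-5, -13, -10, -13, -16, -7]
Answer: row 5 of G^⊗3 = [-16, -7, -8, -13, -27, -1]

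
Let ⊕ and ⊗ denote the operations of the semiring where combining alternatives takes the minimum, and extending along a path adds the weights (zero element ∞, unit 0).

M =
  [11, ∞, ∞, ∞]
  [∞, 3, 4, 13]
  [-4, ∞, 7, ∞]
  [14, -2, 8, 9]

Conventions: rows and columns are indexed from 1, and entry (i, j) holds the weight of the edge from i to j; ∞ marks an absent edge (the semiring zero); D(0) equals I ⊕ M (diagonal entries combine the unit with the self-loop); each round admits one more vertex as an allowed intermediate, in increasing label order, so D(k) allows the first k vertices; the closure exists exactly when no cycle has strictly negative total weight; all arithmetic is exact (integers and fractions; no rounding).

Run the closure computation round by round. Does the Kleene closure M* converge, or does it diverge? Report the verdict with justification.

D(0):
  [0, ∞, ∞, ∞]
  [∞, 0, 4, 13]
  [-4, ∞, 0, ∞]
  [14, -2, 8, 0]
D(1):
  [0, ∞, ∞, ∞]
  [∞, 0, 4, 13]
  [-4, ∞, 0, ∞]
  [14, -2, 8, 0]
D(2):
  [0, ∞, ∞, ∞]
  [∞, 0, 4, 13]
  [-4, ∞, 0, ∞]
  [14, -2, 2, 0]
D(3):
  [0, ∞, ∞, ∞]
  [0, 0, 4, 13]
  [-4, ∞, 0, ∞]
  [-2, -2, 2, 0]
D(4):
  [0, ∞, ∞, ∞]
  [0, 0, 4, 13]
  [-4, ∞, 0, ∞]
  [-2, -2, 2, 0]
Key observation: every diagonal entry stays at the unit through all rounds, so no improving cycle exists.
Answer: CONVERGES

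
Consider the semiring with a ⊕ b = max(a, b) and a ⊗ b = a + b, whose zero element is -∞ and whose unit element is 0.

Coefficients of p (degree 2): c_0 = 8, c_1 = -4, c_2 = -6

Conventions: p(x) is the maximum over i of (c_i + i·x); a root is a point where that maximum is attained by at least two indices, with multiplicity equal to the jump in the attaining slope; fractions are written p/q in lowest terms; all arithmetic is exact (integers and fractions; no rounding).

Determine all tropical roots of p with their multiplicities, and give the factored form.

hull edge (i=0, c=8) to (i=2, c=-6): slope -7, span 2
Factored form: p(x) = -6 ⊗ (x ⊕ 7) ⊗ (x ⊕ 7)
Answer: roots = 7 (mult 2)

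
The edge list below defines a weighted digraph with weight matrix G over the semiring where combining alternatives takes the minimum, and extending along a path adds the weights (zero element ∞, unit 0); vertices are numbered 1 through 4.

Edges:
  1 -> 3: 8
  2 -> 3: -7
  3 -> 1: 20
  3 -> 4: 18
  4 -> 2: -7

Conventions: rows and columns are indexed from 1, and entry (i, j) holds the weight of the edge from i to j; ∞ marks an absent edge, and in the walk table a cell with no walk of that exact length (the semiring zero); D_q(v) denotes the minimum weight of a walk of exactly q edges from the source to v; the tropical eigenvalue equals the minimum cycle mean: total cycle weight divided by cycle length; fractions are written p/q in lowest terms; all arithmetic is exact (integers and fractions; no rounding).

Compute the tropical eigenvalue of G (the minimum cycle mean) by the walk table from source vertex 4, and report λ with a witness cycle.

q=0: [∞, ∞, ∞, 0]
q=1: [∞, -7, ∞, ∞]
q=2: [∞, ∞, -14, ∞]
q=3: [6, ∞, ∞, 4]
q=4: [∞, -3, 14, ∞]
Optimal cycle mean attained by: cycle 2->3->4->2, total (-7) + 18 + (-7), length 3.
Answer: λ = 4/3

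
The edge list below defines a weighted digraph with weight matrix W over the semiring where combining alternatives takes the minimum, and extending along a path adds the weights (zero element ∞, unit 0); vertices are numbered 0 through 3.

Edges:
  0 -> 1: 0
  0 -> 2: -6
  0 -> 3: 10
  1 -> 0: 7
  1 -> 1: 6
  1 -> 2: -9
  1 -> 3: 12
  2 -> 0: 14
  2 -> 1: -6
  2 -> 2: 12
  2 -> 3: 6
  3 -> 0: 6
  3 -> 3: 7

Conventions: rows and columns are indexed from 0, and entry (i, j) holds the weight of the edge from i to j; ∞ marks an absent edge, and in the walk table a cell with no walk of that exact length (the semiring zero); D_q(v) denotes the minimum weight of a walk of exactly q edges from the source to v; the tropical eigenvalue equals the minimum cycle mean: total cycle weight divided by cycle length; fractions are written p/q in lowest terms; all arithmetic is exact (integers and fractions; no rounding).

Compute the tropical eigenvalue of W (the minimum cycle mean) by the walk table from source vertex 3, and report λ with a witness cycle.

q=0: [∞, ∞, ∞, 0]
q=1: [6, ∞, ∞, 7]
q=2: [13, 6, 0, 14]
q=3: [13, -6, -3, 6]
q=4: [1, -9, -15, 3]
Optimal cycle mean attained by: cycle 1->2->1, total (-9) + (-6), length 2.
Answer: λ = -15/2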